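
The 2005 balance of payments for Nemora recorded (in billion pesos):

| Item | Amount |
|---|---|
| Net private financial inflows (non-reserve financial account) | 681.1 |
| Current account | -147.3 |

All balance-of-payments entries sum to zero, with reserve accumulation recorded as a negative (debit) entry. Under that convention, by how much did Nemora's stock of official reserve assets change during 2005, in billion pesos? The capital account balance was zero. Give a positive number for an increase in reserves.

Official reserve transactions balance = -((-147.3) + 681.1) = -533.8
An accumulation of reserves is recorded as a debit (negative entry), so the change in the stock of reserves is the negative of that balance.
Change in official reserves = -(-533.8) = 533.8

533.8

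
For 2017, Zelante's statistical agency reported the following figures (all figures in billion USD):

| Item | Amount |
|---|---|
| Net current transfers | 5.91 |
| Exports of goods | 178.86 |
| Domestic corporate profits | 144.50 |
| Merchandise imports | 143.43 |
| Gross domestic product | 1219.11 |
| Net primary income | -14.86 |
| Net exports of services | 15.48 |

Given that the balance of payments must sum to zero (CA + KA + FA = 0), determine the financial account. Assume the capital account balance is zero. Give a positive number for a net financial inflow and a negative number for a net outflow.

Goods balance = 178.86 - 143.43 = 35.43
Services balance = 15.48
Trade balance (goods + services) = 35.43 + 15.48 = 50.91
Net primary income = -14.86
Net secondary income = 5.91
Current account = 50.91 + (-14.86) + 5.91 = 41.96
Financial account = -(41.96) = -41.96

-41.96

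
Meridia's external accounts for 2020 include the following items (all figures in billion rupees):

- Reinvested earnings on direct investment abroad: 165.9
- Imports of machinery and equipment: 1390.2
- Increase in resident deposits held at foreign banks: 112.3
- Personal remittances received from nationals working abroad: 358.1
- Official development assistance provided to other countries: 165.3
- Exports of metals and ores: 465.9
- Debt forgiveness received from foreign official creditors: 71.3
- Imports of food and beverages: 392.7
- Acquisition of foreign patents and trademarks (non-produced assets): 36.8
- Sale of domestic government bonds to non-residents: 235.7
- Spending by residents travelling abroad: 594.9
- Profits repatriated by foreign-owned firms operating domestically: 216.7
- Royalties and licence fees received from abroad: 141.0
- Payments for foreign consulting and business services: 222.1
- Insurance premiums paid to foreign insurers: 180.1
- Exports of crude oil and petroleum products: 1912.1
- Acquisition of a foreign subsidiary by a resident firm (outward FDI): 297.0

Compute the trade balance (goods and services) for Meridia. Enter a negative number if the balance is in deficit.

-261.0

Goods: 1912.1 + 465.9 - 1390.2 - 392.7 = 595.1
Services: -222.1 + 141.0 - 180.1 - 594.9 = -856.1
Trade balance = 595.1 + (-856.1) = -261.0
(Excluded from the trade balance — primary income: reinvested earnings on direct investment abroad 165.9, profits repatriated by foreign-owned firms operating domestically 216.7; financial account: increase in resident deposits held at foreign banks 112.3, sale of domestic government bonds to non-residents 235.7, acquisition of a foreign subsidiary by a resident firm (outward FDI) 297.0; secondary income: personal remittances received from nationals working abroad 358.1, official development assistance provided to other countries 165.3; capital account: debt forgiveness received from foreign official creditors 71.3, acquisition of foreign patents and trademarks (non-produced assets) 36.8.)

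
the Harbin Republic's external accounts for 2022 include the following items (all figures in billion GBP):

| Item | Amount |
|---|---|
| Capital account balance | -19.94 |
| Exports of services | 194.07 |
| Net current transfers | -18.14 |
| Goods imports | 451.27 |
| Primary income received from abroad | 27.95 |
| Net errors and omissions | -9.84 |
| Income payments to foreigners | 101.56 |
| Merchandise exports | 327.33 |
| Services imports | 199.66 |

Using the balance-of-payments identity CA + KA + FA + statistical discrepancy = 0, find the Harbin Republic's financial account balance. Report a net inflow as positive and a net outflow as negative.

Goods balance = 327.33 - 451.27 = -123.94
Services balance = 194.07 - 199.66 = -5.59
Trade balance (goods + services) = -123.94 + (-5.59) = -129.53
Net primary income = 27.95 - 101.56 = -73.61
Net secondary income = -18.14
Current account = -129.53 + (-73.61) + (-18.14) = -221.28
Financial account = -(-221.28 + (-19.94) + (-9.84)) = 251.06

251.06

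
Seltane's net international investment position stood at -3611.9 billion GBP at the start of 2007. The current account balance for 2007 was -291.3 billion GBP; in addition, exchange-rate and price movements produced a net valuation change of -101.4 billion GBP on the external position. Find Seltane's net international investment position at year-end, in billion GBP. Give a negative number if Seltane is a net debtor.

Change in NIIP = current account + net valuation change = -291.3 + (-101.4) = -392.7
End-of-year NIIP = -3611.9 + (-392.7) = -4004.6

-4004.6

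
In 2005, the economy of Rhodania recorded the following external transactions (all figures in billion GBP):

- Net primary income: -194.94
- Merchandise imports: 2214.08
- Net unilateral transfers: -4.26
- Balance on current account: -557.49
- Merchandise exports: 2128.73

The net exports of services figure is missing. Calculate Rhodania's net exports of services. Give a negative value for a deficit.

Current account = goods balance + services balance + net primary income + net secondary income
Sum of the known components = -284.55
Net exports of services = CA - (known components) = -557.49 - (-284.55) = -272.94

-272.94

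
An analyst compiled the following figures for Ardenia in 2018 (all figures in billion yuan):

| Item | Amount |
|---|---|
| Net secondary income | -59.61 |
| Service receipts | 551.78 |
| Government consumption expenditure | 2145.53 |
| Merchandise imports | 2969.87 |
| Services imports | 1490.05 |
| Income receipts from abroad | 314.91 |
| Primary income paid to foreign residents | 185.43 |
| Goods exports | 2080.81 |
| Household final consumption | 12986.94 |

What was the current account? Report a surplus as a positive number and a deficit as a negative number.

Goods balance = 2080.81 - 2969.87 = -889.06
Services balance = 551.78 - 1490.05 = -938.27
Trade balance (goods + services) = -889.06 + (-938.27) = -1827.33
Net primary income = 314.91 - 185.43 = 129.48
Net secondary income = -59.61
Current account = -1827.33 + 129.48 + (-59.61) = -1757.46

-1757.46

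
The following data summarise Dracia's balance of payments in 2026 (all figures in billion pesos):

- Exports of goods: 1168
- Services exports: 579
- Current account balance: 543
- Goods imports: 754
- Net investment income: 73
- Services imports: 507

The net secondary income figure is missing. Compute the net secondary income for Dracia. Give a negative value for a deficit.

Current account = goods balance + services balance + net primary income + net secondary income
Sum of the known components = 559
Net secondary income = CA - (known components) = 543 - 559 = -16

-16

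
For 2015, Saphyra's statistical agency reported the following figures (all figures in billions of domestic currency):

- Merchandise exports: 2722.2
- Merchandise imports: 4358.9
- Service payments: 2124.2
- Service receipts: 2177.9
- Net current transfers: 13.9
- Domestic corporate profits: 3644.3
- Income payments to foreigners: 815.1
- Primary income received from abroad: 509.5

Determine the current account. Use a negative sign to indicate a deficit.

Goods balance = 2722.2 - 4358.9 = -1636.7
Services balance = 2177.9 - 2124.2 = 53.7
Trade balance (goods + services) = -1636.7 + 53.7 = -1583.0
Net primary income = 509.5 - 815.1 = -305.6
Net secondary income = 13.9
Current account = -1583.0 + (-305.6) + 13.9 = -1874.7

-1874.7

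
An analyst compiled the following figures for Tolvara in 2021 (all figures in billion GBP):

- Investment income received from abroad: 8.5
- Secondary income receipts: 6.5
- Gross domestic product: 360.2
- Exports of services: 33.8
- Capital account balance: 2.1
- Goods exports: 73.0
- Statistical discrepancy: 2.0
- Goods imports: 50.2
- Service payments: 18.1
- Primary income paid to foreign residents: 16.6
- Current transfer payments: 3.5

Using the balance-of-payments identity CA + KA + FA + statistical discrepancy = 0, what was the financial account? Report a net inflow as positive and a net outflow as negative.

-37.5

Goods balance = 73.0 - 50.2 = 22.8
Services balance = 33.8 - 18.1 = 15.7
Trade balance (goods + services) = 22.8 + 15.7 = 38.5
Net primary income = 8.5 - 16.6 = -8.1
Net secondary income = 6.5 - 3.5 = 3.0
Current account = 38.5 + (-8.1) + 3.0 = 33.4
Financial account = -(33.4 + 2.1 + 2.0) = -37.5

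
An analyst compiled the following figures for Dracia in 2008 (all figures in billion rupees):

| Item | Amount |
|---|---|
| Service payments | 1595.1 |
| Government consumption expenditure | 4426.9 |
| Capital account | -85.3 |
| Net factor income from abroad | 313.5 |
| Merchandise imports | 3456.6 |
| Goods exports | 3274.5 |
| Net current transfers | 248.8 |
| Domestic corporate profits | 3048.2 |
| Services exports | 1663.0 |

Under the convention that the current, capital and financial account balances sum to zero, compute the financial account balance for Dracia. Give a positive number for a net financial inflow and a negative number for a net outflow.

Goods balance = 3274.5 - 3456.6 = -182.1
Services balance = 1663.0 - 1595.1 = 67.9
Trade balance (goods + services) = -182.1 + 67.9 = -114.2
Net primary income = 313.5
Net secondary income = 248.8
Current account = -114.2 + 313.5 + 248.8 = 448.1
Financial account = -(448.1 + (-85.3)) = -362.8

-362.8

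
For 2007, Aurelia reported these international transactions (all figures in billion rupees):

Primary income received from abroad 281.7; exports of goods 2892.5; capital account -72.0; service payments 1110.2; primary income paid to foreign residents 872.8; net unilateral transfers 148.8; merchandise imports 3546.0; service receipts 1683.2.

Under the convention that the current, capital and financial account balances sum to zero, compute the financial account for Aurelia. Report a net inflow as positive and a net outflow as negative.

Goods balance = 2892.5 - 3546.0 = -653.5
Services balance = 1683.2 - 1110.2 = 573.0
Trade balance (goods + services) = -653.5 + 573.0 = -80.5
Net primary income = 281.7 - 872.8 = -591.1
Net secondary income = 148.8
Current account = -80.5 + (-591.1) + 148.8 = -522.8
Financial account = -(-522.8 + (-72.0)) = 594.8

594.8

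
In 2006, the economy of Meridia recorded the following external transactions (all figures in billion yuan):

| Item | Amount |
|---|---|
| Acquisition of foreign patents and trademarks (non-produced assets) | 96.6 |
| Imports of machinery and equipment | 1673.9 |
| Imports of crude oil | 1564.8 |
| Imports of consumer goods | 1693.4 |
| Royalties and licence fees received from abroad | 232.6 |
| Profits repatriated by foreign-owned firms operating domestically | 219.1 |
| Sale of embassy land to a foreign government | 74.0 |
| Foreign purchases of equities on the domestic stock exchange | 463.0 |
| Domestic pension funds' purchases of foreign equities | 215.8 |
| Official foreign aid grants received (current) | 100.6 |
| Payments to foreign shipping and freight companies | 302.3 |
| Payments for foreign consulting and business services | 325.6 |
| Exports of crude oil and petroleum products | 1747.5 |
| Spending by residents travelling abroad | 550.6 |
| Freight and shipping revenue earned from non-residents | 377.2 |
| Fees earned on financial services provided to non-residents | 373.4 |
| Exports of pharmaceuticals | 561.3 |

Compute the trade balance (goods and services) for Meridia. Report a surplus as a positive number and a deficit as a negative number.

Goods: -1673.9 + 1747.5 - 1693.4 - 1564.8 + 561.3 = -2623.3
Services: 377.2 + 232.6 - 302.3 + 373.4 - 325.6 - 550.6 = -195.3
Trade balance = -2623.3 + (-195.3) = -2818.6
(Excluded from the trade balance — capital account: acquisition of foreign patents and trademarks (non-produced assets) 96.6, sale of embassy land to a foreign government 74.0; primary income: profits repatriated by foreign-owned firms operating domestically 219.1; financial account: foreign purchases of equities on the domestic stock exchange 463.0, domestic pension funds' purchases of foreign equities 215.8; secondary income: official foreign aid grants received (current) 100.6.)

-2818.6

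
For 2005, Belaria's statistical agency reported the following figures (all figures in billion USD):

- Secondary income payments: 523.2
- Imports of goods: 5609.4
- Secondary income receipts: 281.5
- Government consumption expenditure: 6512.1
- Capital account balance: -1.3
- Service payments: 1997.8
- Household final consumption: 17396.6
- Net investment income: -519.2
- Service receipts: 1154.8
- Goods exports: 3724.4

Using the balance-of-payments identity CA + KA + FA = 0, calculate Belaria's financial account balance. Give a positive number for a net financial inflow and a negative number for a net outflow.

3490.2

Goods balance = 3724.4 - 5609.4 = -1885.0
Services balance = 1154.8 - 1997.8 = -843.0
Trade balance (goods + services) = -1885.0 + (-843.0) = -2728.0
Net primary income = -519.2
Net secondary income = 281.5 - 523.2 = -241.7
Current account = -2728.0 + (-519.2) + (-241.7) = -3488.9
Financial account = -(-3488.9 + (-1.3)) = 3490.2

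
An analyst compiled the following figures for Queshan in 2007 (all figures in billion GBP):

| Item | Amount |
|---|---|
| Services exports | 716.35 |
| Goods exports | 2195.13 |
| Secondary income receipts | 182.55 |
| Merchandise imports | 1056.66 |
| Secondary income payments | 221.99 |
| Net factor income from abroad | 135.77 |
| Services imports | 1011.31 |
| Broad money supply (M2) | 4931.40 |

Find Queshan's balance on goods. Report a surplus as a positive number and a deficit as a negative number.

Goods balance = 2195.13 - 1056.66 = 1138.47

1138.47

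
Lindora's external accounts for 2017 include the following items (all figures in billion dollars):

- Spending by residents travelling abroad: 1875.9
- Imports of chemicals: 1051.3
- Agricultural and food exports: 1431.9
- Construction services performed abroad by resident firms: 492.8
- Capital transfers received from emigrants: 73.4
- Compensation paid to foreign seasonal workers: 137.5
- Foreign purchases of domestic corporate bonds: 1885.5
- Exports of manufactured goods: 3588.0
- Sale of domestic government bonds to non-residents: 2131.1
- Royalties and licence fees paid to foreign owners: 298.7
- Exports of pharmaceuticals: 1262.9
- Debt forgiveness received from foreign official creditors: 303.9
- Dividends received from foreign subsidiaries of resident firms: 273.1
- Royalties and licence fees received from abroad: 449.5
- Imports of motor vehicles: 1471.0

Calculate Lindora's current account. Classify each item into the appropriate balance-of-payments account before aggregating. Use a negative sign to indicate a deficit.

Goods: 3588.0 + 1431.9 + 1262.9 - 1471.0 - 1051.3 = 3760.5
Services: 449.5 - 298.7 - 1875.9 + 492.8 = -1232.3
Primary income: 273.1 - 137.5 = 135.6
Current account = 3760.5 + (-1232.3) + 135.6 = 2663.8
(Excluded from the current account — capital account: capital transfers received from emigrants 73.4, debt forgiveness received from foreign official creditors 303.9; financial account: foreign purchases of domestic corporate bonds 1885.5, sale of domestic government bonds to non-residents 2131.1.)

2663.8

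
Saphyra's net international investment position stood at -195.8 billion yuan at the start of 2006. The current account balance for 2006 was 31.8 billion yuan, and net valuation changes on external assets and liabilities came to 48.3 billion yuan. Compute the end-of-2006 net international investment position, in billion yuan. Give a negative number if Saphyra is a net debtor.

Change in NIIP = current account + net valuation change = 31.8 + 48.3 = 80.1
End-of-year NIIP = -195.8 + 80.1 = -115.7

-115.7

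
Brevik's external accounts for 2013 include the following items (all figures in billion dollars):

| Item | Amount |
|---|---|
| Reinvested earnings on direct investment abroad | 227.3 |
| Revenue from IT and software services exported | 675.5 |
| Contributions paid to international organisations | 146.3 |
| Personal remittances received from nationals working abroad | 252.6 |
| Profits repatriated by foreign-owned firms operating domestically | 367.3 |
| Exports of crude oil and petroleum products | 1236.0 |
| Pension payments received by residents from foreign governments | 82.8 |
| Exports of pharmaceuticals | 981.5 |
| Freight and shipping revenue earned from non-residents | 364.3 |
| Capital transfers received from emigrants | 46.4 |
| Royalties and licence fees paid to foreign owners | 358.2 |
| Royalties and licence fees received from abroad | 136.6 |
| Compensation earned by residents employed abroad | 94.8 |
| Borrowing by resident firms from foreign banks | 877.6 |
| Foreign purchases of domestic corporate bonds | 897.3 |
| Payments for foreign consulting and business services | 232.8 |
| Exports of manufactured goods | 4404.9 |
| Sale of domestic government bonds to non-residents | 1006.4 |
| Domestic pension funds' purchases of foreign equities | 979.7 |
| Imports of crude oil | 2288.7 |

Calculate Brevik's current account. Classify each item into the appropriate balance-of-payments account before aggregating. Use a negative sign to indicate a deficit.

Goods: 981.5 + 1236.0 - 2288.7 + 4404.9 = 4333.7
Services: 136.6 - 358.2 - 232.8 + 364.3 + 675.5 = 585.4
Primary income: 94.8 + 227.3 - 367.3 = -45.2
Secondary income: -146.3 + 82.8 + 252.6 = 189.1
Current account = 4333.7 + 585.4 + (-45.2) + 189.1 = 5063.0
(Excluded from the current account — capital account: capital transfers received from emigrants 46.4; financial account: borrowing by resident firms from foreign banks 877.6, foreign purchases of domestic corporate bonds 897.3, sale of domestic government bonds to non-residents 1006.4, domestic pension funds' purchases of foreign equities 979.7.)

5063.0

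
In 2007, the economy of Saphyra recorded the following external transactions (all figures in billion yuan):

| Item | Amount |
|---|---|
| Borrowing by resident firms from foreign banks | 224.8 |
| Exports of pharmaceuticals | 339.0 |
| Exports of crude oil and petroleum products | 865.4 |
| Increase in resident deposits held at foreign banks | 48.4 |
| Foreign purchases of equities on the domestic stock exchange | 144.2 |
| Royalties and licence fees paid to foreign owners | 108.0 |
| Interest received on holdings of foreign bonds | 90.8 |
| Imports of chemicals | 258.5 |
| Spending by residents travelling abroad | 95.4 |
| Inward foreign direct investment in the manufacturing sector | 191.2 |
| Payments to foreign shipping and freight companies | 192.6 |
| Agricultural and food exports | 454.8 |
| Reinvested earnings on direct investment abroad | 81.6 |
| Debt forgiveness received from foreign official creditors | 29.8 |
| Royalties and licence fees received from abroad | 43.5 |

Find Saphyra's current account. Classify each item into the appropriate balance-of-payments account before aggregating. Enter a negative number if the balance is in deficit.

1220.6

Goods: -258.5 + 865.4 + 339.0 + 454.8 = 1400.7
Services: -95.4 - 108.0 + 43.5 - 192.6 = -352.5
Primary income: 81.6 + 90.8 = 172.4
Current account = 1400.7 + (-352.5) + 172.4 = 1220.6
(Excluded from the current account — financial account: borrowing by resident firms from foreign banks 224.8, increase in resident deposits held at foreign banks 48.4, foreign purchases of equities on the domestic stock exchange 144.2, inward foreign direct investment in the manufacturing sector 191.2; capital account: debt forgiveness received from foreign official creditors 29.8.)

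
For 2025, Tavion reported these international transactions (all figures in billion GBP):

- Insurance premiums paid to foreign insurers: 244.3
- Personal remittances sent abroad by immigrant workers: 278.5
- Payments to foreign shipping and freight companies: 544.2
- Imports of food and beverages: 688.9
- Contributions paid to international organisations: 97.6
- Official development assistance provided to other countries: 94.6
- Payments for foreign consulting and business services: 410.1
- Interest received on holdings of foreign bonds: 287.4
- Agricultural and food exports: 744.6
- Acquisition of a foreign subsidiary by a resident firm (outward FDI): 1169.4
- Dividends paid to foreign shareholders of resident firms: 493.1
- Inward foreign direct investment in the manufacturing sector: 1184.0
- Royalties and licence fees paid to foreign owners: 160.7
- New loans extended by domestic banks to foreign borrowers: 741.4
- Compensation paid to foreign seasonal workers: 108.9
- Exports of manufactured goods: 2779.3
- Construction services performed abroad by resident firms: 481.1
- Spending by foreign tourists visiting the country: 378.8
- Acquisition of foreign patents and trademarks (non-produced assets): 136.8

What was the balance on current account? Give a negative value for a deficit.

Goods: -688.9 + 2779.3 + 744.6 = 2835.0
Services: -410.1 + 481.1 - 244.3 - 544.2 + 378.8 - 160.7 = -499.4
Primary income: -493.1 - 108.9 + 287.4 = -314.6
Secondary income: -94.6 - 278.5 - 97.6 = -470.7
Current account = 2835.0 + (-499.4) + (-314.6) + (-470.7) = 1550.3
(Excluded from the current account — financial account: acquisition of a foreign subsidiary by a resident firm (outward FDI) 1169.4, inward foreign direct investment in the manufacturing sector 1184.0, new loans extended by domestic banks to foreign borrowers 741.4; capital account: acquisition of foreign patents and trademarks (non-produced assets) 136.8.)

1550.3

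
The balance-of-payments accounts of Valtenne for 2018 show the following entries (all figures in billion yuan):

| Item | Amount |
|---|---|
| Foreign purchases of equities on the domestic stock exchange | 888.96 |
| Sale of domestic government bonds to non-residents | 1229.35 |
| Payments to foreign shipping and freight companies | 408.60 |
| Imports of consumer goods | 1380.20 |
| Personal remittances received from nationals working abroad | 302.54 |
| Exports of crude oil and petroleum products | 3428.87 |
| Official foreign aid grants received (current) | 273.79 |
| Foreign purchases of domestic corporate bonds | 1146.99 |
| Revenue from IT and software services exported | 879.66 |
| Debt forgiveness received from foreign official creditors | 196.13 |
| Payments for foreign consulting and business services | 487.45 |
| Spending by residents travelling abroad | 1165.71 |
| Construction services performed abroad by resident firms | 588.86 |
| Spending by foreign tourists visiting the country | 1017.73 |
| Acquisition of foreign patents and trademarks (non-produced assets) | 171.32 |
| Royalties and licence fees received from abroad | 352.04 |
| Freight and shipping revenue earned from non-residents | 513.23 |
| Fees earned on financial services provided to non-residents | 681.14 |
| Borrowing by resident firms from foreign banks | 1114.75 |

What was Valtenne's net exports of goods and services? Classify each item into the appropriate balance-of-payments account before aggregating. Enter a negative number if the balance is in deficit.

Goods: -1380.20 + 3428.87 = 2048.67
Services: 513.23 - 408.60 + 352.04 + 879.66 + 681.14 - 1165.71 + 588.86 + 1017.73 - 487.45 = 1970.90
Trade balance = 2048.67 + 1970.90 = 4019.57
(Excluded from the trade balance — financial account: foreign purchases of equities on the domestic stock exchange 888.96, sale of domestic government bonds to non-residents 1229.35, foreign purchases of domestic corporate bonds 1146.99, borrowing by resident firms from foreign banks 1114.75; secondary income: personal remittances received from nationals working abroad 302.54, official foreign aid grants received (current) 273.79; capital account: debt forgiveness received from foreign official creditors 196.13, acquisition of foreign patents and trademarks (non-produced assets) 171.32.)

4019.57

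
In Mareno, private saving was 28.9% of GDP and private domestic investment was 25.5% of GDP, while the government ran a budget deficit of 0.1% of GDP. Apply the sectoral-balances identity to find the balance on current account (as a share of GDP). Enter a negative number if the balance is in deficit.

3.3

By the sectoral-balances identity, CA = (S_private - I) + (T - G).
Private balance = 28.9 - 25.5 = 3.4
Government balance (T - G) = -0.1
CA = 3.4 + (-0.1) = 3.3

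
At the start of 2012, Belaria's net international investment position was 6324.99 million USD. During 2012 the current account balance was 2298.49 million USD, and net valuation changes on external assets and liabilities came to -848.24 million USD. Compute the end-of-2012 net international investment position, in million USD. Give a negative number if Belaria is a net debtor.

Change in NIIP = current account + net valuation change = 2298.49 + (-848.24) = 1450.25
End-of-year NIIP = 6324.99 + 1450.25 = 7775.24

7775.24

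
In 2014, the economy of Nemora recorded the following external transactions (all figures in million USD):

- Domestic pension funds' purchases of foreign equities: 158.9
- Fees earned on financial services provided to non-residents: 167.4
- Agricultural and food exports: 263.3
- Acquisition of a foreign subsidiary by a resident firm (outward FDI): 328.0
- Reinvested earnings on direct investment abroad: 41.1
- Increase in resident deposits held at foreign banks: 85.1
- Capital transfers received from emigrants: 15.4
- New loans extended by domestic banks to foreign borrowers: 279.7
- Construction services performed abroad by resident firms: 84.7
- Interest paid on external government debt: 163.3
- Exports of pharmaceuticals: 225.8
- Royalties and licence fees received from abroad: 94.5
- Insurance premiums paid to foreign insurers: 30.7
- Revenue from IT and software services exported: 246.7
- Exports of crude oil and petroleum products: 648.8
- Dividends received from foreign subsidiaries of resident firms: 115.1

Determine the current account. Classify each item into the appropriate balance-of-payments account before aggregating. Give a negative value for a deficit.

Goods: 225.8 + 648.8 + 263.3 = 1137.9
Services: 246.7 + 167.4 + 84.7 - 30.7 + 94.5 = 562.6
Primary income: 115.1 + 41.1 - 163.3 = -7.1
Current account = 1137.9 + 562.6 + (-7.1) = 1693.4
(Excluded from the current account — financial account: domestic pension funds' purchases of foreign equities 158.9, acquisition of a foreign subsidiary by a resident firm (outward FDI) 328.0, increase in resident deposits held at foreign banks 85.1, new loans extended by domestic banks to foreign borrowers 279.7; capital account: capital transfers received from emigrants 15.4.)

1693.4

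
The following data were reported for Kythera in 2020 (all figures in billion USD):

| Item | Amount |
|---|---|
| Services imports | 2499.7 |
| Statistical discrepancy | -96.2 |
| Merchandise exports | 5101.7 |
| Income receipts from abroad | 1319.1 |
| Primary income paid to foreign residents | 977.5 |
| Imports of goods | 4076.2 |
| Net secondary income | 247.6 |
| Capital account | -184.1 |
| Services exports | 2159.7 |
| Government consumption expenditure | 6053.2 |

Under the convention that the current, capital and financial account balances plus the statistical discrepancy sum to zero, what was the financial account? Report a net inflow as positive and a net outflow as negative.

Goods balance = 5101.7 - 4076.2 = 1025.5
Services balance = 2159.7 - 2499.7 = -340.0
Trade balance (goods + services) = 1025.5 + (-340.0) = 685.5
Net primary income = 1319.1 - 977.5 = 341.6
Net secondary income = 247.6
Current account = 685.5 + 341.6 + 247.6 = 1274.7
Financial account = -(1274.7 + (-184.1) + (-96.2)) = -994.4

-994.4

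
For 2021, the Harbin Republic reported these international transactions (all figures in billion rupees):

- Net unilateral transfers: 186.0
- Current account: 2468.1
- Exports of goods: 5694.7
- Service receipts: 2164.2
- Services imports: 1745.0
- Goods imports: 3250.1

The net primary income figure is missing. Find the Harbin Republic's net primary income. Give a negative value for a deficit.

Current account = goods balance + services balance + net primary income + net secondary income
Sum of the known components = 3049.8
Net primary income = CA - (known components) = 2468.1 - 3049.8 = -581.7

-581.7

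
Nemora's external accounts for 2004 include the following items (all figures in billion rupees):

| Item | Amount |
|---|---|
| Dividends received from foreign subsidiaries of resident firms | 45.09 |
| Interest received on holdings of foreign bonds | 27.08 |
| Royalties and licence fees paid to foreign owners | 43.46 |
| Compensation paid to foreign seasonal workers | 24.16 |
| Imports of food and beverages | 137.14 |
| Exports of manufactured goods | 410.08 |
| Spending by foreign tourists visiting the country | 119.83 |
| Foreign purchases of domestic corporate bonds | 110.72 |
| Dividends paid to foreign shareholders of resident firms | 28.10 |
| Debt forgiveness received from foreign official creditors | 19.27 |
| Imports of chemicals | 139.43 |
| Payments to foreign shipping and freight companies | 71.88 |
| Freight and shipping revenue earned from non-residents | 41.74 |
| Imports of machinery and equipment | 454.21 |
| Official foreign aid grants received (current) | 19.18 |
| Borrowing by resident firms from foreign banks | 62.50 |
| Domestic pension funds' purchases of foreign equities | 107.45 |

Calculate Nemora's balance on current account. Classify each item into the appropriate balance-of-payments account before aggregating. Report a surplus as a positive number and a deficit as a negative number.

-235.38

Goods: 410.08 - 139.43 - 137.14 - 454.21 = -320.70
Services: 41.74 - 71.88 - 43.46 + 119.83 = 46.23
Primary income: 45.09 + 27.08 - 24.16 - 28.10 = 19.91
Secondary income: 19.18
Current account = (-320.70) + 46.23 + 19.91 + 19.18 = -235.38
(Excluded from the current account — financial account: foreign purchases of domestic corporate bonds 110.72, borrowing by resident firms from foreign banks 62.50, domestic pension funds' purchases of foreign equities 107.45; capital account: debt forgiveness received from foreign official creditors 19.27.)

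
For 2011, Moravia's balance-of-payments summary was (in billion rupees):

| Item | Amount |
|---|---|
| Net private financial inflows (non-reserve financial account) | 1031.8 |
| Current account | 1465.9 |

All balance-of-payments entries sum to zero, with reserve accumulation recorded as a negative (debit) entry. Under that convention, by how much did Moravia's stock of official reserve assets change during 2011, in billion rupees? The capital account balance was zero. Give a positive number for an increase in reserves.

2497.7

Official reserve transactions balance = -(1465.9 + 1031.8) = -2497.7
An accumulation of reserves is recorded as a debit (negative entry), so the change in the stock of reserves is the negative of that balance.
Change in official reserves = -(-2497.7) = 2497.7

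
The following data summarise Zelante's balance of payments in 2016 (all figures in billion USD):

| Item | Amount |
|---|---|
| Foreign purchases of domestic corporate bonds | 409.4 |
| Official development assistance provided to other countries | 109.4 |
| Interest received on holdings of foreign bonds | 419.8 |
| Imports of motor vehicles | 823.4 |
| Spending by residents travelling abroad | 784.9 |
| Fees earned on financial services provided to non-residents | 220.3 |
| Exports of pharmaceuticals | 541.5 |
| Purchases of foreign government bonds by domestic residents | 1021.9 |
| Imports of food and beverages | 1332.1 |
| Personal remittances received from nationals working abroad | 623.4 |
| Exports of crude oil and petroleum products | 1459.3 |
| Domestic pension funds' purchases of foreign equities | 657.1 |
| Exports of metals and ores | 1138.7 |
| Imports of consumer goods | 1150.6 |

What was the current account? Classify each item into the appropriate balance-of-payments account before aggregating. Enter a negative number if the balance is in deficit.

202.6

Goods: 1459.3 - 1332.1 + 1138.7 + 541.5 - 823.4 - 1150.6 = -166.6
Services: -784.9 + 220.3 = -564.6
Primary income: 419.8
Secondary income: 623.4 - 109.4 = 514.0
Current account = (-166.6) + (-564.6) + 419.8 + 514.0 = 202.6
(Excluded from the current account — financial account: foreign purchases of domestic corporate bonds 409.4, purchases of foreign government bonds by domestic residents 1021.9, domestic pension funds' purchases of foreign equities 657.1.)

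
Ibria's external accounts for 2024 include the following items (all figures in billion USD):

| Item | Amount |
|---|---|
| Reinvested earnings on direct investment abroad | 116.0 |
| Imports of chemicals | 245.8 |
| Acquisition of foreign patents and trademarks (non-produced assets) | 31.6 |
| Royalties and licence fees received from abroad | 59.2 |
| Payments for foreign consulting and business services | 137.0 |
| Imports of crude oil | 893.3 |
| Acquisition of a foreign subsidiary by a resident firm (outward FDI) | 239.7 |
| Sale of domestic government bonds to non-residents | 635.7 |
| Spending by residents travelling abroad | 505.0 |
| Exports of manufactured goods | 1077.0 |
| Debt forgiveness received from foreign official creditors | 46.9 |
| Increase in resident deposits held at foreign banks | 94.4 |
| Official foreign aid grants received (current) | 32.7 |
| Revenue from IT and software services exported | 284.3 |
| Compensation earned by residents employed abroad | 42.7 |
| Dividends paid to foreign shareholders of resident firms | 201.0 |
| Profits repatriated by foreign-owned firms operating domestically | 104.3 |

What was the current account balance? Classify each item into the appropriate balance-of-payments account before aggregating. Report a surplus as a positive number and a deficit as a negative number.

Goods: 1077.0 - 893.3 - 245.8 = -62.1
Services: -505.0 - 137.0 + 284.3 + 59.2 = -298.5
Primary income: 42.7 + 116.0 - 201.0 - 104.3 = -146.6
Secondary income: 32.7
Current account = (-62.1) + (-298.5) + (-146.6) + 32.7 = -474.5
(Excluded from the current account — capital account: acquisition of foreign patents and trademarks (non-produced assets) 31.6, debt forgiveness received from foreign official creditors 46.9; financial account: acquisition of a foreign subsidiary by a resident firm (outward FDI) 239.7, sale of domestic government bonds to non-residents 635.7, increase in resident deposits held at foreign banks 94.4.)

-474.5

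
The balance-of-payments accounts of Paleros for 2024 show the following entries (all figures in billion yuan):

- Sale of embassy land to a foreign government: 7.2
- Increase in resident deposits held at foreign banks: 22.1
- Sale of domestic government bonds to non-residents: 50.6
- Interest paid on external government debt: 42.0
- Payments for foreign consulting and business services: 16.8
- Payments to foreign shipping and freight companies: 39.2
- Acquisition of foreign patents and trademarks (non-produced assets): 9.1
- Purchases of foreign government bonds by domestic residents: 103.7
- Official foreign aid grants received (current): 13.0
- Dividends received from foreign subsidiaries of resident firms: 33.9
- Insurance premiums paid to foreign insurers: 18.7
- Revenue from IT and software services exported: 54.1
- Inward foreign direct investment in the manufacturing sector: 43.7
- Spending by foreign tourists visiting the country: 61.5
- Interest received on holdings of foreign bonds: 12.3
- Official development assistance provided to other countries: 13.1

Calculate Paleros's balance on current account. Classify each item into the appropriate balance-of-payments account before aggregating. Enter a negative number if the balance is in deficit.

45.0

Services: 54.1 - 16.8 - 18.7 - 39.2 + 61.5 = 40.9
Primary income: 12.3 - 42.0 + 33.9 = 4.2
Secondary income: -13.1 + 13.0 = -0.1
Current account = 40.9 + 4.2 + (-0.1) = 45.0
(Excluded from the current account — capital account: sale of embassy land to a foreign government 7.2, acquisition of foreign patents and trademarks (non-produced assets) 9.1; financial account: increase in resident deposits held at foreign banks 22.1, sale of domestic government bonds to non-residents 50.6, purchases of foreign government bonds by domestic residents 103.7, inward foreign direct investment in the manufacturing sector 43.7.)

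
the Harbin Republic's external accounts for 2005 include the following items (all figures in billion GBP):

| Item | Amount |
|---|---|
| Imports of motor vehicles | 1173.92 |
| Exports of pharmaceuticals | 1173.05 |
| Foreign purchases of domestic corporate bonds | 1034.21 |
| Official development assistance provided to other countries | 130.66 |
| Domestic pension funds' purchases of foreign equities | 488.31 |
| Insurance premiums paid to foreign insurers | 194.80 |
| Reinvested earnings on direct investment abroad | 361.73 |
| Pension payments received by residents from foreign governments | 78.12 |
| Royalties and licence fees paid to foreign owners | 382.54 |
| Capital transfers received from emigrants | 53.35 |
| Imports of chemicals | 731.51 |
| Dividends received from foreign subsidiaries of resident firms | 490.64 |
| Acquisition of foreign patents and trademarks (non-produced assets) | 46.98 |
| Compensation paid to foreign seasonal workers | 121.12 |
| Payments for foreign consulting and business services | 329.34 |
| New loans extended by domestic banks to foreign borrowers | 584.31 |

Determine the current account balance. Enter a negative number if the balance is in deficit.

-960.35

Goods: 1173.05 - 1173.92 - 731.51 = -732.38
Services: -382.54 - 194.80 - 329.34 = -906.68
Primary income: -121.12 + 361.73 + 490.64 = 731.25
Secondary income: 78.12 - 130.66 = -52.54
Current account = (-732.38) + (-906.68) + 731.25 + (-52.54) = -960.35
(Excluded from the current account — financial account: foreign purchases of domestic corporate bonds 1034.21, domestic pension funds' purchases of foreign equities 488.31, new loans extended by domestic banks to foreign borrowers 584.31; capital account: capital transfers received from emigrants 53.35, acquisition of foreign patents and trademarks (non-produced assets) 46.98.)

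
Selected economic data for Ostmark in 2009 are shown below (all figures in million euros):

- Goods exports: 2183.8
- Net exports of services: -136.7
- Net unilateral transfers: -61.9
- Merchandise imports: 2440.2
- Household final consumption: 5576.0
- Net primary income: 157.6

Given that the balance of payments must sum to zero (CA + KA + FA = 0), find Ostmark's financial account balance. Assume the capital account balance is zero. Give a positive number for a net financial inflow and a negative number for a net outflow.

297.4

Goods balance = 2183.8 - 2440.2 = -256.4
Services balance = -136.7
Trade balance (goods + services) = -256.4 + (-136.7) = -393.1
Net primary income = 157.6
Net secondary income = -61.9
Current account = -393.1 + 157.6 + (-61.9) = -297.4
Financial account = -(-297.4) = 297.4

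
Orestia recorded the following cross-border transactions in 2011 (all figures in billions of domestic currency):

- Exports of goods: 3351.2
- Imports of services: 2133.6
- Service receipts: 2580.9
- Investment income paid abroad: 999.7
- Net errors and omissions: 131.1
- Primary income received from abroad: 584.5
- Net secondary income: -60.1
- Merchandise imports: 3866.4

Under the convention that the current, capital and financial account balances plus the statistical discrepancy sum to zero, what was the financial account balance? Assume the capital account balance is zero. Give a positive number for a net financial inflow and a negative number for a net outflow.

412.1

Goods balance = 3351.2 - 3866.4 = -515.2
Services balance = 2580.9 - 2133.6 = 447.3
Trade balance (goods + services) = -515.2 + 447.3 = -67.9
Net primary income = 584.5 - 999.7 = -415.2
Net secondary income = -60.1
Current account = -67.9 + (-415.2) + (-60.1) = -543.2
Financial account = -(-543.2 + 131.1) = 412.1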